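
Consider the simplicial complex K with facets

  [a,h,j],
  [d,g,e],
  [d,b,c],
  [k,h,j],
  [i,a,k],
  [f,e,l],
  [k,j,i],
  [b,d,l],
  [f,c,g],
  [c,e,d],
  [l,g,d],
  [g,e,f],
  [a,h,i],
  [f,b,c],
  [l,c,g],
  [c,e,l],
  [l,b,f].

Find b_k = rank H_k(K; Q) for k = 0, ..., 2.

Take the total order a < b < c < d < e < f < g < h < i < j < k < l on the vertex set. Then K (dimension 2) consists of the simplices:

  0-simplices (12): a, b, c, d, e, f, g, h, i, j, k, l
  1-simplices (28): ah, ai, aj, ak, bc, bd, bf, bl, cd, ce, cf, cg, cl, de, dg, dl, ef, eg, el, fg, fl, gl, hi, hj, hk, ij, ik, jk
  2-simplices (17): ahi, ahj, aik, bcd, bcf, bdl, bfl, cde, cel, cfg, cgl, deg, dgl, efg, efl, hjk, ijk

giving chain groups C_0 ≅ Z^12, C_1 ≅ Z^28, C_2 ≅ Z^17.

∂_1: C_1 → C_0 is given by ∂[p,q] = [q] − [p].
The resulting 12×28 matrix has rank 10, and its Smith normal form has invariant factors (1,1,1,1,1,1,1,1,1,1).

The boundary map ∂_2: C_2 → C_1 acts by ∂[p,q,r] = [q,r] − [p,r] + [p,q]. For instance
  ∂dgl = gl − dl + dg,
  ∂bcf = cf − bf + bc.
As a 28×17 matrix over Z this has rank 17, with invariant factors (1,1,1,1,1,1,1,1,1,1,1,1,1,1,1,1,2).

Now H_k = ker ∂_k / im ∂_{k+1}, so:

  H_0: rank C_0 − rank ∂_1 = 12 − 10 = 2, and the invariant factors of ∂_1 are all 1, so H_0 ≅ Z^2.
  H_1: rank ker ∂_1 − rank ∂_2 = (28 − 10) − 17 = 1, and ∂_2 has invariant factor 2 > 1, so H_1 ≅ Z ⊕ Z/2Z.
  H_2: rank ker ∂_2 − rank ∂_3 = (17 − 17) − 0 = 0, and there is no ∂_3, so H_2 ≅ 0.

Hence the Betti numbers are b_0 = 2, b_1 = 1, b_2 = 0.

b_0 = 2, b_1 = 1, b_2 = 0.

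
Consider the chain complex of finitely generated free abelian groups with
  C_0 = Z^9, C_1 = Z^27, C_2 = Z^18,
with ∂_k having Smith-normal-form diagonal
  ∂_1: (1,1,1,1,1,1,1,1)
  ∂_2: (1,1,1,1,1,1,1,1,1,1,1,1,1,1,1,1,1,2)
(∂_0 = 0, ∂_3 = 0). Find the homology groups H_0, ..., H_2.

H_0 ≅ Z,  H_1 ≅ Z ⊕ Z_2,  H_2 = 0.

H_0: b_0 = 9 − 0 − 8 = 1; torsion from ∂_1 factors > 1: none. So H_0 ≅ Z.
H_1: b_1 = 27 − 8 − 18 = 1; torsion from ∂_2 factors > 1: [2]. So H_1 ≅ Z ⊕ Z_2.
H_2: b_2 = 18 − 18 − 0 = 0; torsion from ∂_3 factors > 1: none. So H_2 ≅ 0.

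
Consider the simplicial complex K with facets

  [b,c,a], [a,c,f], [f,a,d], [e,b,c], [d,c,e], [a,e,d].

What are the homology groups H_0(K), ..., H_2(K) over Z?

Take the total order a < b < c < d < e < f on the vertex set. Then K (dimension 2) consists of the simplices:

  0-simplices (6): a, b, c, d, e, f
  1-simplices (12): ab, ac, ad, ae, af, bc, be, cd, ce, cf, de, df
  2-simplices (6): abc, acf, ade, adf, bce, cde

so the chain groups are C_0 ≅ Z^6, C_1 ≅ Z^12, C_2 ≅ Z^6.

∂_1: C_1 → C_0 is given by ∂[p,q] = [q] − [p]. For instance
  ∂ab = b − a.
The resulting 6×12 matrix has rank 5, and its Smith normal form has invariant factors (1,1,1,1,1).

The boundary map ∂_2: C_2 → C_1 maps a triangle to the signed sum of its edges. For instance
  ∂acf = cf − af + ac,
  ∂ade = de − ae + ad.
This gives a 12×6 integer matrix of rank 6; reducing to Smith normal form yields diagonal entries (1,1,1,1,1,1).

Computing H_k = (kernel of ∂_k) / (image of ∂_{k+1}):

  H_0: rank C_0 − rank ∂_1 = 6 − 5 = 1, and the invariant factors of ∂_1 are all 1, so H_0 ≅ Z.
  H_1: rank ker ∂_1 − rank ∂_2 = (12 − 5) − 6 = 1, and the invariant factors of ∂_2 are all 1, so H_1 ≅ Z.
  H_2: rank ker ∂_2 − rank ∂_3 = (6 − 6) − 0 = 0, and there is no ∂_3, so H_2 ≅ 0.

H_0 ≅ Z,  H_1 ≅ Z,  H_2 = 0.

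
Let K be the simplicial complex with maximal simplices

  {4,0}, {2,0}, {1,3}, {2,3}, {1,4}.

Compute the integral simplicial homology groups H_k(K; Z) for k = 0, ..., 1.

Fix the vertex order 0 < 1 < 2 < 3 < 4 and write every simplex with vertices in increasing order. Then dim K = 1 and the simplices of K are:

  0-simplices (5): [0], [1], [2], [3], [4]
  1-simplices (5): [0,2], [0,4], [1,3], [1,4], [2,3]

so the chain groups are C_0 ≅ Z^5, C_1 ≅ Z^5.

∂_1: C_1 → C_0 sends each edge [p,q] (with p < q) to q − p.
The resulting 5×5 matrix has rank 4, and its Smith normal form has invariant factors (1,1,1,1).

Now H_k = ker ∂_k / im ∂_{k+1}, so:

  H_0: rank C_0 − rank ∂_1 = 5 − 4 = 1, and the invariant factors of ∂_1 are all 1, so H_0 ≅ Z.
  H_1: rank ker ∂_1 − rank ∂_2 = (5 − 4) − 0 = 1, and there is no ∂_2, so H_1 ≅ Z.

H_0 ≅ Z,  H_1 ≅ Z.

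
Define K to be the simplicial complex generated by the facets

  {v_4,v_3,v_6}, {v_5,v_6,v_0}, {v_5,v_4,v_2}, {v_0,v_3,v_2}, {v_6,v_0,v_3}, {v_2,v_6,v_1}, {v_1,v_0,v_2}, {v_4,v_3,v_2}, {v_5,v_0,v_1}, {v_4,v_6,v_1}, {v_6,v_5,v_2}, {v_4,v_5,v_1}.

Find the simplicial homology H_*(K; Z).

We work with the vertex ordering v_0 < v_1 < v_2 < v_3 < v_4 < v_5 < v_6. The simplices of K, each written with vertices in increasing order, are:

  0-simplices (7): [v_0], [v_1], [v_2], [v_3], [v_4], [v_5], [v_6]
  1-simplices (18): (18 of them)
  2-simplices (12): (12 of them)

so the chain groups are C_0 ≅ Z^7, C_1 ≅ Z^18, C_2 ≅ Z^12.

Boundary ∂_1: C_1 → C_0 maps an edge to its endpoints' difference, ∂[p,q] = q − p.
This gives a 7×18 integer matrix of rank 6; reducing to Smith normal form yields diagonal entries (1,1,1,1,1,1).

The boundary map ∂_2: C_2 → C_1 sends each 2-simplex [p,q,r] to [q,r] − [p,r] + [p,q]. For instance
  ∂[v_0,v_5,v_6] = [v_5,v_6] − [v_0,v_6] + [v_0,v_5],
  ∂[v_0,v_3,v_6] = [v_3,v_6] − [v_0,v_6] + [v_0,v_3].
As a 18×12 matrix over Z this has rank 12, with invariant factors (1,1,1,1,1,1,1,1,1,1,1,2).

Now H_k = ker ∂_k / im ∂_{k+1}, so:

  H_0: rank C_0 − rank ∂_1 = 7 − 6 = 1, and the invariant factors of ∂_1 are all 1, so H_0 ≅ Z.
  H_1: rank ker ∂_1 − rank ∂_2 = (18 − 6) − 12 = 0, and ∂_2 has invariant factor 2 > 1, so H_1 ≅ Z/2Z.
  H_2: rank ker ∂_2 − rank ∂_3 = (12 − 12) − 0 = 0, and there is no ∂_3, so H_2 ≅ 0.

H_0 = Z,  H_1 = Z/2Z,  H_2 = 0.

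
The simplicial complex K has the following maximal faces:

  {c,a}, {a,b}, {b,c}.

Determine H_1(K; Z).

We work with the vertex ordering a < b < c. The simplices of K, each written with vertices in increasing order, are:

  0-simplices (3): a, b, c
  1-simplices (3): ab, ac, bc

giving chain groups C_0 ≅ Z^3, C_1 ≅ Z^3.

Boundary ∂_1: C_1 → C_0 is given by ∂[p,q] = [q] − [p]. For instance
  ∂bc = c − b.
As a 3×3 matrix over Z this has rank 2, with invariant factors (1,1).

From H_k ≅ ker(∂_k) / im(∂_{k+1}) we obtain:

  H_1: rank ker ∂_1 − rank ∂_2 = (3 − 2) − 0 = 1, and there is no ∂_2, so H_1 ≅ Z.

(K is a triangulation of the circle S^1.)

H_1 = Z.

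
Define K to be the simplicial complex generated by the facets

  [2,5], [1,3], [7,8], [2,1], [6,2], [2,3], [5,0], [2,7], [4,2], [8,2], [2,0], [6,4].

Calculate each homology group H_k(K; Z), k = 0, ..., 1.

We work with the vertex ordering 0 < 1 < 2 < 3 < 4 < 5 < 6 < 7 < 8. The simplices of K, each written with vertices in increasing order, are:

  0-simplices (9): [0], [1], [2], [3], [4], [5], [6], [7], [8]
  1-simplices (12): [0,2], [0,5], [1,2], [1,3], [2,3], [2,4], [2,5], [2,6], [2,7], [2,8], [4,6], [7,8]

giving chain groups C_0 ≅ Z^9, C_1 ≅ Z^12.

∂_1: C_1 → C_0 sends each edge [p,q] (with p < q) to q − p. For instance
  ∂[0,5] = [5] − [0].
The resulting 9×12 matrix has rank 8, and its Smith normal form has invariant factors (1,1,1,1,1,1,1,1).

Now H_k = ker ∂_k / im ∂_{k+1}, so:

  H_0: rank C_0 − rank ∂_1 = 9 − 8 = 1, and the invariant factors of ∂_1 are all 1, so H_0 = Z.
  H_1: rank ker ∂_1 − rank ∂_2 = (12 − 8) − 0 = 4, and there is no ∂_2, so H_1 = Z^4.

As a check, the Euler characteristic is 9 − 12 = -3, which agrees with 1 − 4 = -3.

H_0 ≅ Z,  H_1 ≅ Z^4.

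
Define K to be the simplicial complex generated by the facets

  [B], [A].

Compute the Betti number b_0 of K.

b_0 = 2.

Take the total order A < B on the vertex set. Then K (dimension 0) consists of the simplices:

  0-simplices (2): A, B

so the chain groups are C_0 ≅ Z^2.

Reading off H_k = ker ∂_k / im ∂_{k+1}:

  H_0: rank C_0 − rank ∂_1 = 2 − 0 = 2, and there is no ∂_1, so H_0 ≅ Z^2.

Hence the Betti numbers are b_0 = 2.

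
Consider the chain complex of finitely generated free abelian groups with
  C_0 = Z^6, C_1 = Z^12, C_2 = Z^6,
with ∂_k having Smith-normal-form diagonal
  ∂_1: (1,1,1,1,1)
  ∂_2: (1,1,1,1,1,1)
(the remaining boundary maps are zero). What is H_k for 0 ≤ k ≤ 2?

H_0 = Z,  H_1 = Z,  H_2 = 0.

H_0: b_0 = 6 − 0 − 5 = 1; torsion from ∂_1 factors > 1: none. So H_0 = Z.
H_1: b_1 = 12 − 5 − 6 = 1; torsion from ∂_2 factors > 1: none. So H_1 = Z.
H_2: b_2 = 6 − 6 − 0 = 0; torsion from ∂_3 factors > 1: none. So H_2 = 0.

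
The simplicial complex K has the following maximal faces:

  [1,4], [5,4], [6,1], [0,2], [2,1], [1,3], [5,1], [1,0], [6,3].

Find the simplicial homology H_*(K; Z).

H_0 = Z,  H_1 = Z^3.

Order the vertices as 0 < 1 < 2 < 3 < 4 < 5 < 6. Listing each simplex with vertices in this order, K has dimension 1 with simplices:

  0-simplices (7): [0], [1], [2], [3], [4], [5], [6]
  1-simplices (9): [0,1], [0,2], [1,2], [1,3], [1,4], [1,5], [1,6], [3,6], [4,5]

giving chain groups C_0 ≅ Z^7, C_1 ≅ Z^9.

∂_1: C_1 → C_0 sends each edge [p,q] (with p < q) to q − p.
This gives a 7×9 integer matrix of rank 6; reducing to Smith normal form yields diagonal entries (1,1,1,1,1,1).

Reading off H_k = ker ∂_k / im ∂_{k+1}:

  H_0: rank C_0 − rank ∂_1 = 7 − 6 = 1, and the invariant factors of ∂_1 are all 1, so H_0 = Z.
  H_1: rank ker ∂_1 − rank ∂_2 = (9 − 6) − 0 = 3, and there is no ∂_2, so H_1 = Z^3.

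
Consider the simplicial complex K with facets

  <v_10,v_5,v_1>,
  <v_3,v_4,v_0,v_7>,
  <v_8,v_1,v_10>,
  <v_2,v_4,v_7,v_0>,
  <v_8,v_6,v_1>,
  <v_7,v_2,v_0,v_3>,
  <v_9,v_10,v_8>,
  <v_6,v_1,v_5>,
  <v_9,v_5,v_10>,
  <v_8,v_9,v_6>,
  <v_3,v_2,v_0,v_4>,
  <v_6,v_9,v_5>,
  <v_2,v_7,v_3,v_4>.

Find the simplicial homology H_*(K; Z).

H_0 = Z^2,  H_1 = 0,  H_2 = Z,  H_3 = Z.

Take the total order v_0 < v_1 < v_2 < v_3 < v_4 < v_5 < v_6 < v_7 < v_8 < v_9 < v_10 on the vertex set. Then K (dimension 3) consists of the simplices:

  0-simplices (11): [v_0], [v_1], [v_2], [v_3], [v_4], [v_5], [v_6], [v_7], [v_8], [v_9], [v_10]
  1-simplices (22): (22 of them)
  2-simplices (18): (18 of them)
  3-simplices (5): [v_0,v_2,v_3,v_4], [v_0,v_2,v_3,v_7], [v_0,v_2,v_4,v_7], [v_0,v_3,v_4,v_7], [v_2,v_3,v_4,v_7]

giving chain groups C_0 ≅ Z^11, C_1 ≅ Z^22, C_2 ≅ Z^18, C_3 ≅ Z^5.

∂_1: C_1 → C_0 sends each edge [p,q] (with p < q) to q − p.
As a 11×22 matrix over Z this has rank 9, with invariant factors (1,1,1,1,1,1,1,1,1).

∂_2: C_2 → C_1 acts by ∂[p,q,r] = [q,r] − [p,r] + [p,q]. For instance
  ∂[v_0,v_4,v_7] = [v_4,v_7] − [v_0,v_7] + [v_0,v_4],
  ∂[v_0,v_2,v_3] = [v_2,v_3] − [v_0,v_3] + [v_0,v_2].
As a 22×18 matrix over Z this has rank 13, with invariant factors (1,1,1,1,1,1,1,1,1,1,1,1,1).

The boundary map ∂_3: C_3 → C_2 sends each 3-simplex σ to the alternating sum Σ_i (−1)^i (σ with its i-th vertex removed). For instance
  ∂[v_0,v_2,v_4,v_7] = [v_2,v_4,v_7] − [v_0,v_4,v_7] + [v_0,v_2,v_7] − [v_0,v_2,v_4],
  ∂[v_2,v_3,v_4,v_7] = [v_3,v_4,v_7] − [v_2,v_4,v_7] + [v_2,v_3,v_7] − [v_2,v_3,v_4].
The 18×5 boundary matrix has rank 4 and Smith normal form diag(1,1,1,1).

From H_k ≅ ker(∂_k) / im(∂_{k+1}) we obtain:

  H_0: rank C_0 − rank ∂_1 = 11 − 9 = 2, and the invariant factors of ∂_1 are all 1, so H_0 ≅ Z^2.
  H_1: rank ker ∂_1 − rank ∂_2 = (22 − 9) − 13 = 0, and the invariant factors of ∂_2 are all 1, so H_1 ≅ 0.
  H_2: rank ker ∂_2 − rank ∂_3 = (18 − 13) − 4 = 1, and the invariant factors of ∂_3 are all 1, so H_2 ≅ Z.
  H_3: rank ker ∂_3 − rank ∂_4 = (5 − 4) − 0 = 1, and there is no ∂_4, so H_3 ≅ Z.

As a check, the Euler characteristic is 11 − 22 + 18 − 5 = 2, which agrees with 2 − 0 + 1 − 1 = 2.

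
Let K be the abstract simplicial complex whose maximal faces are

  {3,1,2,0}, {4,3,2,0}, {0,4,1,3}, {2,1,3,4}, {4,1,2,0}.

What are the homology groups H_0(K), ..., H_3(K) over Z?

H_0 ≅ Z,  H_1 = 0,  H_2 = 0,  H_3 ≅ Z.

Fix the vertex order 0 < 1 < 2 < 3 < 4 and write every simplex with vertices in increasing order. Then dim K = 3 and the simplices of K are:

  0-simplices (5): [0], [1], [2], [3], [4]
  1-simplices (10): [0,1], [0,2], [0,3], [0,4], [1,2], [1,3], [1,4], [2,3], [2,4], [3,4]
  2-simplices (10): [0,1,2], [0,1,3], [0,1,4], [0,2,3], [0,2,4], [0,3,4], [1,2,3], [1,2,4], [1,3,4], [2,3,4]
  3-simplices (5): [0,1,2,3], [0,1,2,4], [0,1,3,4], [0,2,3,4], [1,2,3,4]

giving chain groups C_0 ≅ Z^5, C_1 ≅ Z^10, C_2 ≅ Z^10, C_3 ≅ Z^5.

Boundary ∂_1: C_1 → C_0 sends each edge [p,q] (with p < q) to q − p. For instance
  ∂[0,2] = [2] − [0].
As a 5×10 matrix over Z this has rank 4, with invariant factors (1,1,1,1).

The boundary map ∂_2: C_2 → C_1 acts by ∂[p,q,r] = [q,r] − [p,r] + [p,q]. For instance
  ∂[1,3,4] = [3,4] − [1,4] + [1,3],
  ∂[2,3,4] = [3,4] − [2,4] + [2,3].
The 10×10 boundary matrix has rank 6 and Smith normal form diag(1,1,1,1,1,1).

The boundary map ∂_3: C_3 → C_2 sends each 3-simplex σ to the alternating sum Σ_i (−1)^i (σ with its i-th vertex removed). For instance
  ∂[0,1,3,4] = [1,3,4] − [0,3,4] + [0,1,4] − [0,1,3],
  ∂[1,2,3,4] = [2,3,4] − [1,3,4] + [1,2,4] − [1,2,3].
As a 10×5 matrix over Z this has rank 4, with invariant factors (1,1,1,1).

Now H_k = ker ∂_k / im ∂_{k+1}, so:

  H_0: rank C_0 − rank ∂_1 = 5 − 4 = 1, and the invariant factors of ∂_1 are all 1, so H_0 = Z.
  H_1: rank ker ∂_1 − rank ∂_2 = (10 − 4) − 6 = 0, and the invariant factors of ∂_2 are all 1, so H_1 = 0.
  H_2: rank ker ∂_2 − rank ∂_3 = (10 − 6) − 4 = 0, and the invariant factors of ∂_3 are all 1, so H_2 = 0.
  H_3: rank ker ∂_3 − rank ∂_4 = (5 − 4) − 0 = 1, and there is no ∂_4, so H_3 = Z.

As a check, the Euler characteristic is 5 − 10 + 10 − 5 = 0, which agrees with 1 − 0 + 0 − 1 = 0.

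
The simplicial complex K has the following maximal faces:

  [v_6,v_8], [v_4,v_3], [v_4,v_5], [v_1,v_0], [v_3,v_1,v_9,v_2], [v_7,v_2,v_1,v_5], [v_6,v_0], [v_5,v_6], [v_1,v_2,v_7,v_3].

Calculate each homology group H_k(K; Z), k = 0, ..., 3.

Order the vertices as v_0 < v_1 < v_2 < v_3 < v_4 < v_5 < v_6 < v_7 < v_8 < v_9. Listing each simplex with vertices in this order, K has dimension 3 with simplices:

  0-simplices (10): [v_0], [v_1], [v_2], [v_3], [v_4], [v_5], [v_6], [v_7], [v_8], [v_9]
  1-simplices (18): (18 of them)
  2-simplices (10): [v_1,v_2,v_3], [v_1,v_2,v_5], [v_1,v_2,v_7], [v_1,v_2,v_9], [v_1,v_3,v_7], [v_1,v_3,v_9], [v_1,v_5,v_7], [v_2,v_3,v_7], [v_2,v_3,v_9], [v_2,v_5,v_7]
  3-simplices (3): [v_1,v_2,v_3,v_7], [v_1,v_2,v_3,v_9], [v_1,v_2,v_5,v_7]

so the chain groups are C_0 ≅ Z^10, C_1 ≅ Z^18, C_2 ≅ Z^10, C_3 ≅ Z^3.

The boundary map ∂_1: C_1 → C_0 maps an edge to its endpoints' difference, ∂[p,q] = q − p. For instance
  ∂[v_6,v_8] = [v_8] − [v_6].
As a 10×18 matrix over Z this has rank 9, with invariant factors (1,1,1,1,1,1,1,1,1).

Boundary ∂_2: C_2 → C_1 maps a triangle to the signed sum of its edges. For instance
  ∂[v_1,v_3,v_9] = [v_3,v_9] − [v_1,v_9] + [v_1,v_3],
  ∂[v_1,v_2,v_3] = [v_2,v_3] − [v_1,v_3] + [v_1,v_2].
The resulting 18×10 matrix has rank 7, and its Smith normal form has invariant factors (1,1,1,1,1,1,1).

Boundary ∂_3: C_3 → C_2 sends each 3-simplex σ to the alternating sum Σ_i (−1)^i (σ with its i-th vertex removed). For instance
  ∂[v_1,v_2,v_5,v_7] = [v_2,v_5,v_7] − [v_1,v_5,v_7] + [v_1,v_2,v_7] − [v_1,v_2,v_5],
  ∂[v_1,v_2,v_3,v_9] = [v_2,v_3,v_9] − [v_1,v_3,v_9] + [v_1,v_2,v_9] − [v_1,v_2,v_3].
The 10×3 boundary matrix has rank 3 and Smith normal form diag(1,1,1).

Computing H_k = (kernel of ∂_k) / (image of ∂_{k+1}):

  H_0: rank C_0 − rank ∂_1 = 10 − 9 = 1, and the invariant factors of ∂_1 are all 1, so H_0 ≅ Z.
  H_1: rank ker ∂_1 − rank ∂_2 = (18 − 9) − 7 = 2, and the invariant factors of ∂_2 are all 1, so H_1 ≅ Z^2.
  H_2: rank ker ∂_2 − rank ∂_3 = (10 − 7) − 3 = 0, and the invariant factors of ∂_3 are all 1, so H_2 ≅ 0.
  H_3: rank ker ∂_3 − rank ∂_4 = (3 − 3) − 0 = 0, and there is no ∂_4, so H_3 ≅ 0.

H_0 = Z,  H_1 = Z^2,  H_2 = 0,  H_3 = 0.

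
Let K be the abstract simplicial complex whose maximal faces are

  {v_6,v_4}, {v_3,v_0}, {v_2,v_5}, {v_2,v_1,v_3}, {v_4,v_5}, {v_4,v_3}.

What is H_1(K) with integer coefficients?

H_1 ≅ Z.

Fix the vertex order v_0 < v_1 < v_2 < v_3 < v_4 < v_5 < v_6 and write every simplex with vertices in increasing order. Then dim K = 2 and the simplices of K are:

  0-simplices (7): [v_0], [v_1], [v_2], [v_3], [v_4], [v_5], [v_6]
  1-simplices (8): [v_0,v_3], [v_1,v_2], [v_1,v_3], [v_2,v_3], [v_2,v_5], [v_3,v_4], [v_4,v_5], [v_4,v_6]
  2-simplices (1): [v_1,v_2,v_3]

giving chain groups C_0 ≅ Z^7, C_1 ≅ Z^8, C_2 ≅ Z^1.

∂_1: C_1 → C_0 is given by ∂[p,q] = [q] − [p].
This gives a 7×8 integer matrix of rank 6; reducing to Smith normal form yields diagonal entries (1,1,1,1,1,1).

The boundary map ∂_2: C_2 → C_1 maps a triangle to the signed sum of its edges. For instance
  ∂[v_1,v_2,v_3] = [v_2,v_3] − [v_1,v_3] + [v_1,v_2].
As a 8×1 matrix over Z this has rank 1, with invariant factors (1).

Now H_k = ker ∂_k / im ∂_{k+1}, so:

  H_1: rank ker ∂_1 − rank ∂_2 = (8 − 6) − 1 = 1, and the invariant factors of ∂_2 are all 1, so H_1 ≅ Z.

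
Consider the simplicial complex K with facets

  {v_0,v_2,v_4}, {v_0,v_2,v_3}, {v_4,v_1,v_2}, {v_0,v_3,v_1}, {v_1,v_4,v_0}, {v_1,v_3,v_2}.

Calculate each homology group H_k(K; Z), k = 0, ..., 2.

H_0 = Z,  H_1 = 0,  H_2 = Z.

We work with the vertex ordering v_0 < v_1 < v_2 < v_3 < v_4. The simplices of K, each written with vertices in increasing order, are:

  0-simplices (5): [v_0], [v_1], [v_2], [v_3], [v_4]
  1-simplices (9): [v_0,v_1], [v_0,v_2], [v_0,v_3], [v_0,v_4], [v_1,v_2], [v_1,v_3], [v_1,v_4], [v_2,v_3], [v_2,v_4]
  2-simplices (6): [v_0,v_1,v_3], [v_0,v_1,v_4], [v_0,v_2,v_3], [v_0,v_2,v_4], [v_1,v_2,v_3], [v_1,v_2,v_4]

so the chain groups are C_0 ≅ Z^5, C_1 ≅ Z^9, C_2 ≅ Z^6.

Boundary ∂_1: C_1 → C_0 maps an edge to its endpoints' difference, ∂[p,q] = q − p. For instance
  ∂[v_2,v_3] = [v_3] − [v_2].
The 5×9 boundary matrix has rank 4 and Smith normal form diag(1,1,1,1).

Boundary ∂_2: C_2 → C_1 sends each 2-simplex [p,q,r] to [q,r] − [p,r] + [p,q]. For instance
  ∂[v_0,v_2,v_4] = [v_2,v_4] − [v_0,v_4] + [v_0,v_2],
  ∂[v_0,v_1,v_4] = [v_1,v_4] − [v_0,v_4] + [v_0,v_1].
As a 9×6 matrix over Z this has rank 5, with invariant factors (1,1,1,1,1).

Computing H_k = (kernel of ∂_k) / (image of ∂_{k+1}):

  H_0: rank C_0 − rank ∂_1 = 5 − 4 = 1, and the invariant factors of ∂_1 are all 1, so H_0 = Z.
  H_1: rank ker ∂_1 − rank ∂_2 = (9 − 4) − 5 = 0, and the invariant factors of ∂_2 are all 1, so H_1 = 0.
  H_2: rank ker ∂_2 − rank ∂_3 = (6 − 5) − 0 = 1, and there is no ∂_3, so H_2 = Z.

As a check, the Euler characteristic is 5 − 9 + 6 = 2, which agrees with 1 − 0 + 1 = 2.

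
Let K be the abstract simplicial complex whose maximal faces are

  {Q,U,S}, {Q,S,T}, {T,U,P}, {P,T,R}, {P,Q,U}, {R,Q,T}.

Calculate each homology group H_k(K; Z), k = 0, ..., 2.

H_0 = Z,  H_1 = Z,  H_2 = 0.

Take the total order P < Q < R < S < T < U on the vertex set. Then K (dimension 2) consists of the simplices:

  0-simplices (6): P, Q, R, S, T, U
  1-simplices (12): PQ, PR, PT, PU, QR, QS, QT, QU, RT, ST, SU, TU
  2-simplices (6): PQU, PRT, PTU, QRT, QST, QSU

giving chain groups C_0 ≅ Z^6, C_1 ≅ Z^12, C_2 ≅ Z^6.

∂_1: C_1 → C_0 maps an edge to its endpoints' difference, ∂[p,q] = q − p. For instance
  ∂QS = S − Q.
As a 6×12 matrix over Z this has rank 5, with invariant factors (1,1,1,1,1).

Boundary ∂_2: C_2 → C_1 acts by ∂[p,q,r] = [q,r] − [p,r] + [p,q]. For instance
  ∂QST = ST − QT + QS,
  ∂QRT = RT − QT + QR.
The resulting 12×6 matrix has rank 6, and its Smith normal form has invariant factors (1,1,1,1,1,1).

Reading off H_k = ker ∂_k / im ∂_{k+1}:

  H_0: rank C_0 − rank ∂_1 = 6 − 5 = 1, and the invariant factors of ∂_1 are all 1, so H_0 = Z.
  H_1: rank ker ∂_1 − rank ∂_2 = (12 − 5) − 6 = 1, and the invariant factors of ∂_2 are all 1, so H_1 = Z.
  H_2: rank ker ∂_2 − rank ∂_3 = (6 − 6) − 0 = 0, and there is no ∂_3, so H_2 = 0.

As a check, the Euler characteristic is 6 − 12 + 6 = 0, which agrees with 1 − 1 + 0 = 0.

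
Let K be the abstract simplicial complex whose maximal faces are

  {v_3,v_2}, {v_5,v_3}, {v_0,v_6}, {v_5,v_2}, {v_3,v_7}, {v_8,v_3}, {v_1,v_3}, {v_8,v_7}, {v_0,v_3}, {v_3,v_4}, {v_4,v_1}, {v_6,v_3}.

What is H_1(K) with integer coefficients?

H_1 ≅ Z^4.

Take the total order v_0 < v_1 < v_2 < v_3 < v_4 < v_5 < v_6 < v_7 < v_8 on the vertex set. Then K (dimension 1) consists of the simplices:

  0-simplices (9): [v_0], [v_1], [v_2], [v_3], [v_4], [v_5], [v_6], [v_7], [v_8]
  1-simplices (12): [v_0,v_3], [v_0,v_6], [v_1,v_3], [v_1,v_4], [v_2,v_3], [v_2,v_5], [v_3,v_4], [v_3,v_5], [v_3,v_6], [v_3,v_7], [v_3,v_8], [v_7,v_8]

so the chain groups are C_0 ≅ Z^9, C_1 ≅ Z^12.

∂_1: C_1 → C_0 maps an edge to its endpoints' difference, ∂[p,q] = q − p. For instance
  ∂[v_3,v_6] = [v_6] − [v_3].
The 9×12 boundary matrix has rank 8 and Smith normal form diag(1,1,1,1,1,1,1,1).

Reading off H_k = ker ∂_k / im ∂_{k+1}:

  H_1: rank ker ∂_1 − rank ∂_2 = (12 − 8) − 0 = 4, and there is no ∂_2, so H_1 = Z^4.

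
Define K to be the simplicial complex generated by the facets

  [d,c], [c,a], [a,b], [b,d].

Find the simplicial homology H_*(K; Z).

H_0 = Z,  H_1 = Z.

Fix the vertex order a < b < c < d and write every simplex with vertices in increasing order. Then dim K = 1 and the simplices of K are:

  0-simplices (4): a, b, c, d
  1-simplices (4): ab, ac, bd, cd

so the chain groups are C_0 ≅ Z^4, C_1 ≅ Z^4.

The boundary map ∂_1: C_1 → C_0 maps an edge to its endpoints' difference, ∂[p,q] = q − p.
The 4×4 boundary matrix has rank 3 and Smith normal form diag(1,1,1).

From H_k ≅ ker(∂_k) / im(∂_{k+1}) we obtain:

  H_0: rank C_0 − rank ∂_1 = 4 − 3 = 1, and the invariant factors of ∂_1 are all 1, so H_0 = Z.
  H_1: rank ker ∂_1 − rank ∂_2 = (4 − 3) − 0 = 1, and there is no ∂_2, so H_1 = Z.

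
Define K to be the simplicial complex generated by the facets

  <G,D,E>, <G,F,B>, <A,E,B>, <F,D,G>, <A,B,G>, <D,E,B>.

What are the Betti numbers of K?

Take the total order A < B < D < E < F < G on the vertex set. Then K (dimension 2) consists of the simplices:

  0-simplices (6): A, B, D, E, F, G
  1-simplices (12): AB, AE, AG, BD, BE, BF, BG, DE, DF, DG, EG, FG
  2-simplices (6): ABE, ABG, BDE, BFG, DEG, DFG

so the chain groups are C_0 ≅ Z^6, C_1 ≅ Z^12, C_2 ≅ Z^6.

The boundary map ∂_1: C_1 → C_0 maps an edge to its endpoints' difference, ∂[p,q] = q − p. For instance
  ∂BF = F − B.
The resulting 6×12 matrix has rank 5, and its Smith normal form has invariant factors (1,1,1,1,1).

The boundary map ∂_2: C_2 → C_1 maps a triangle to the signed sum of its edges. For instance
  ∂DFG = FG − DG + DF,
  ∂BDE = DE − BE + BD.
As a 12×6 matrix over Z this has rank 6, with invariant factors (1,1,1,1,1,1).

From H_k ≅ ker(∂_k) / im(∂_{k+1}) we obtain:

  H_0: rank C_0 − rank ∂_1 = 6 − 5 = 1, and the invariant factors of ∂_1 are all 1, so H_0 = Z.
  H_1: rank ker ∂_1 − rank ∂_2 = (12 − 5) − 6 = 1, and the invariant factors of ∂_2 are all 1, so H_1 = Z.
  H_2: rank ker ∂_2 − rank ∂_3 = (6 − 6) − 0 = 0, and there is no ∂_3, so H_2 = 0.

Hence the Betti numbers are b_0 = 1, b_1 = 1, b_2 = 0.

b_0 = 1, b_1 = 1, b_2 = 0.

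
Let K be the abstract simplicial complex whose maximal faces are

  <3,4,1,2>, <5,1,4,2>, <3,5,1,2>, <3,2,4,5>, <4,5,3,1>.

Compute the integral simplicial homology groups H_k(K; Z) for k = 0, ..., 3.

K has 5 vertices, 10 edges, 10 triangles, 5 3-simplices.
rank ∂_0 = 0, rank ∂_1 = 4 ⇒ b_0 = 5 − 0 − 4 = 1; all invariant factors of ∂_1 are 1 so no torsion. So H_0 ≅ Z.
rank ∂_1 = 4, rank ∂_2 = 6 ⇒ b_1 = 10 − 4 − 6 = 0; all invariant factors of ∂_2 are 1 so no torsion. So H_1 ≅ 0.
rank ∂_2 = 6, rank ∂_3 = 4 ⇒ b_2 = 10 − 6 − 4 = 0; all invariant factors of ∂_3 are 1 so no torsion. So H_2 ≅ 0.
rank ∂_3 = 4, rank ∂_4 = 0 ⇒ b_3 = 5 − 4 − 0 = 1. So H_3 ≅ Z.

H_0 ≅ Z,  H_1 = 0,  H_2 = 0,  H_3 ≅ Z.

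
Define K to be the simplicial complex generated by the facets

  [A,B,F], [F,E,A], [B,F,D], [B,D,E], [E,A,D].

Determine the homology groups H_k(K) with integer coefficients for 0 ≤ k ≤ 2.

H_0 = Z,  H_1 = Z,  H_2 = 0.

Order the vertices as A < B < D < E < F. Listing each simplex with vertices in this order, K has dimension 2 with simplices:

  0-simplices (5): A, B, D, E, F
  1-simplices (10): AB, AD, AE, AF, BD, BE, BF, DE, DF, EF
  2-simplices (5): ABF, ADE, AEF, BDE, BDF

so the chain groups are C_0 ≅ Z^5, C_1 ≅ Z^10, C_2 ≅ Z^5.

Boundary ∂_1: C_1 → C_0 is given by ∂[p,q] = [q] − [p].
As a 5×10 matrix over Z this has rank 4, with invariant factors (1,1,1,1).

Boundary ∂_2: C_2 → C_1 acts by ∂[p,q,r] = [q,r] − [p,r] + [p,q]. For instance
  ∂BDF = DF − BF + BD,
  ∂ADE = DE − AE + AD.
The 10×5 boundary matrix has rank 5 and Smith normal form diag(1,1,1,1,1).

Now H_k = ker ∂_k / im ∂_{k+1}, so:

  H_0: rank C_0 − rank ∂_1 = 5 − 4 = 1, and the invariant factors of ∂_1 are all 1, so H_0 ≅ Z.
  H_1: rank ker ∂_1 − rank ∂_2 = (10 − 4) − 5 = 1, and the invariant factors of ∂_2 are all 1, so H_1 ≅ Z.
  H_2: rank ker ∂_2 − rank ∂_3 = (5 − 5) − 0 = 0, and there is no ∂_3, so H_2 ≅ 0.

As a check, the Euler characteristic is 5 − 10 + 5 = 0, which agrees with 1 − 1 + 0 = 0.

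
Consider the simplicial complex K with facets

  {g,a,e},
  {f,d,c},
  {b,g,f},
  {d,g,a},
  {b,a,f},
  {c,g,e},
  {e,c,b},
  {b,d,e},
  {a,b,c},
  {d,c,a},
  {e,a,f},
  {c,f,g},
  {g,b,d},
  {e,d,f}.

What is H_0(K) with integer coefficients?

H_0 ≅ Z.

Fix the vertex order a < b < c < d < e < f < g and write every simplex with vertices in increasing order. Then dim K = 2 and the simplices of K are:

  0-simplices (7): a, b, c, d, e, f, g
  1-simplices (21): ab, ac, ad, ae, af, ag, bc, bd, be, bf, bg, cd, ce, cf, cg, de, df, dg, ef, eg, fg
  2-simplices (14): abc, abf, acd, adg, aef, aeg, bce, bde, bdg, bfg, cdf, ceg, cfg, def

giving chain groups C_0 ≅ Z^7, C_1 ≅ Z^21, C_2 ≅ Z^14.

The boundary map ∂_1: C_1 → C_0 maps an edge to its endpoints' difference, ∂[p,q] = q − p. For instance
  ∂ag = g − a.
As a 7×21 matrix over Z this has rank 6, with invariant factors (1,1,1,1,1,1).

∂_2: C_2 → C_1 acts by ∂[p,q,r] = [q,r] − [p,r] + [p,q]. For instance
  ∂bfg = fg − bg + bf,
  ∂abc = bc − ac + ab.
The resulting 21×14 matrix has rank 13, and its Smith normal form has invariant factors (1,1,1,1,1,1,1,1,1,1,1,1,1).

Now H_k = ker ∂_k / im ∂_{k+1}, so:

  H_0: rank C_0 − rank ∂_1 = 7 − 6 = 1, and the invariant factors of ∂_1 are all 1, so H_0 ≅ Z.

(K is a triangulation of the torus T^2.)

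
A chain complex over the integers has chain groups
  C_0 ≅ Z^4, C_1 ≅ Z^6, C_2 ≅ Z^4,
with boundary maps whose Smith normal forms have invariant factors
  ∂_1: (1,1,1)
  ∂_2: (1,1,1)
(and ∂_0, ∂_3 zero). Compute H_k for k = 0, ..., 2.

H_0 ≅ Z,  H_1 = 0,  H_2 ≅ Z.

H_0: b_0 = 4 − 0 − 3 = 1; torsion from ∂_1 factors > 1: none. So H_0 ≅ Z.
H_1: b_1 = 6 − 3 − 3 = 0; torsion from ∂_2 factors > 1: none. So H_1 ≅ 0.
H_2: b_2 = 4 − 3 − 0 = 1; torsion from ∂_3 factors > 1: none. So H_2 ≅ Z.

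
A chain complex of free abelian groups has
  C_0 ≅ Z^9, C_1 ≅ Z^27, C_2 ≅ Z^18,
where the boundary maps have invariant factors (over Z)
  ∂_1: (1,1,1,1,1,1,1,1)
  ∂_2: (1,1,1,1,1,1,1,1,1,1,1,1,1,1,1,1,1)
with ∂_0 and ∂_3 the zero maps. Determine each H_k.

H_0 ≅ Z,  H_1 ≅ Z^2,  H_2 ≅ Z.

H_0: b_0 = 9 − 0 − 8 = 1; torsion from ∂_1 factors > 1: none. So H_0 ≅ Z.
H_1: b_1 = 27 − 8 − 17 = 2; torsion from ∂_2 factors > 1: none. So H_1 ≅ Z^2.
H_2: b_2 = 18 − 17 − 0 = 1; torsion from ∂_3 factors > 1: none. So H_2 ≅ Z.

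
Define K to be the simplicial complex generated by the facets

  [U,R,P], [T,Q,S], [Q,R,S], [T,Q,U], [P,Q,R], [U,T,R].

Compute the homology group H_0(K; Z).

H_0 = Z.

Take the total order P < Q < R < S < T < U on the vertex set. Then K (dimension 2) consists of the simplices:

  0-simplices (6): P, Q, R, S, T, U
  1-simplices (12): PQ, PR, PU, QR, QS, QT, QU, RS, RT, RU, ST, TU
  2-simplices (6): PQR, PRU, QRS, QST, QTU, RTU

giving chain groups C_0 ≅ Z^6, C_1 ≅ Z^12, C_2 ≅ Z^6.

The boundary map ∂_1: C_1 → C_0 maps an edge to its endpoints' difference, ∂[p,q] = q − p.
As a 6×12 matrix over Z this has rank 5, with invariant factors (1,1,1,1,1).

Boundary ∂_2: C_2 → C_1 sends each 2-simplex [p,q,r] to [q,r] − [p,r] + [p,q]. For instance
  ∂QRS = RS − QS + QR,
  ∂QST = ST − QT + QS.
This gives a 12×6 integer matrix of rank 6; reducing to Smith normal form yields diagonal entries (1,1,1,1,1,1).

Computing H_k = (kernel of ∂_k) / (image of ∂_{k+1}):

  H_0: rank C_0 − rank ∂_1 = 6 − 5 = 1, and the invariant factors of ∂_1 are all 1, so H_0 = Z.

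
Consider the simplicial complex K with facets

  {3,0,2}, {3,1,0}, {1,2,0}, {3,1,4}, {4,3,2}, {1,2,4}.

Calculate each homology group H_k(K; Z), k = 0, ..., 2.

H_0 ≅ Z,  H_1 = 0,  H_2 ≅ Z.

Fix the vertex order 0 < 1 < 2 < 3 < 4 and write every simplex with vertices in increasing order. Then dim K = 2 and the simplices of K are:

  0-simplices (5): [0], [1], [2], [3], [4]
  1-simplices (9): [0,1], [0,2], [0,3], [1,2], [1,3], [1,4], [2,3], [2,4], [3,4]
  2-simplices (6): [0,1,2], [0,1,3], [0,2,3], [1,2,4], [1,3,4], [2,3,4]

Hence C_0 ≅ Z^5, C_1 ≅ Z^9, C_2 ≅ Z^6.

∂_1: C_1 → C_0 sends each edge [p,q] (with p < q) to q − p. For instance
  ∂[0,2] = [2] − [0].
The resulting 5×9 matrix has rank 4, and its Smith normal form has invariant factors (1,1,1,1).

Boundary ∂_2: C_2 → C_1 sends each 2-simplex [p,q,r] to [q,r] − [p,r] + [p,q]. For instance
  ∂[0,1,2] = [1,2] − [0,2] + [0,1],
  ∂[1,3,4] = [3,4] − [1,4] + [1,3].
The resulting 9×6 matrix has rank 5, and its Smith normal form has invariant factors (1,1,1,1,1).

Computing H_k = (kernel of ∂_k) / (image of ∂_{k+1}):

  H_0: rank C_0 − rank ∂_1 = 5 − 4 = 1, and the invariant factors of ∂_1 are all 1, so H_0 = Z.
  H_1: rank ker ∂_1 − rank ∂_2 = (9 − 4) − 5 = 0, and the invariant factors of ∂_2 are all 1, so H_1 = 0.
  H_2: rank ker ∂_2 − rank ∂_3 = (6 − 5) − 0 = 1, and there is no ∂_3, so H_2 = Z.

As a check, the Euler characteristic is 5 − 9 + 6 = 2, which agrees with 1 − 0 + 1 = 2.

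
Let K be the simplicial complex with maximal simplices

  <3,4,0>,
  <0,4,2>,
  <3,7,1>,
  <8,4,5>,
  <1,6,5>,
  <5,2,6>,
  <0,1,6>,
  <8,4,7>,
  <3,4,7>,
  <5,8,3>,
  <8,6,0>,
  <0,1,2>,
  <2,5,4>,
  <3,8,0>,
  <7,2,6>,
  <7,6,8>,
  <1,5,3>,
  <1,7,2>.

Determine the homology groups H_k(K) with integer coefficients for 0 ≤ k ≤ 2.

Take the total order 0 < 1 < 2 < 3 < 4 < 5 < 6 < 7 < 8 on the vertex set. Then K (dimension 2) consists of the simplices:

  0-simplices (9): [0], [1], [2], [3], [4], [5], [6], [7], [8]
  1-simplices (27): (27 of them)
  2-simplices (18): [0,1,2], [0,1,6], [0,2,4], [0,3,4], [0,3,8], [0,6,8], [1,2,7], [1,3,5], [1,3,7], [1,5,6], [2,4,5], [2,5,6], [2,6,7], [3,4,7], [3,5,8], [4,5,8], [4,7,8], [6,7,8]

Hence C_0 ≅ Z^9, C_1 ≅ Z^27, C_2 ≅ Z^18.

∂_1: C_1 → C_0 sends each edge [p,q] (with p < q) to q − p.
The 9×27 boundary matrix has rank 8 and Smith normal form diag(1,1,1,1,1,1,1,1).

The boundary map ∂_2: C_2 → C_1 maps a triangle to the signed sum of its edges. For instance
  ∂[0,3,4] = [3,4] − [0,4] + [0,3],
  ∂[0,1,2] = [1,2] − [0,2] + [0,1].
The resulting 27×18 matrix has rank 18, and its Smith normal form has invariant factors (1,1,1,1,1,1,1,1,1,1,1,1,1,1,1,1,1,2).

From H_k ≅ ker(∂_k) / im(∂_{k+1}) we obtain:

  H_0: rank C_0 − rank ∂_1 = 9 − 8 = 1, and the invariant factors of ∂_1 are all 1, so H_0 ≅ Z.
  H_1: rank ker ∂_1 − rank ∂_2 = (27 − 8) − 18 = 1, and ∂_2 has invariant factor 2 > 1, so H_1 ≅ Z ⊕ Z/2Z.
  H_2: rank ker ∂_2 − rank ∂_3 = (18 − 18) − 0 = 0, and there is no ∂_3, so H_2 ≅ 0.

As a check, the Euler characteristic is 9 − 27 + 18 = 0, which agrees with 1 − 1 + 0 = 0.

H_0 ≅ Z,  H_1 ≅ Z ⊕ Z/2Z,  H_2 = 0.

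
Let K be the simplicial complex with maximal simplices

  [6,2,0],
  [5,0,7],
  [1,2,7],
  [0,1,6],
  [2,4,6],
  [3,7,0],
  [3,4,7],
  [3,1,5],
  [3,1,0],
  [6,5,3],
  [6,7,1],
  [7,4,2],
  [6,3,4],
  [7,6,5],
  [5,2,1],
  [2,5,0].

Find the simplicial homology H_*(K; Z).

H_0 = Z,  H_1 = Z^2,  H_2 = Z.

Order the vertices as 0 < 1 < 2 < 3 < 4 < 5 < 6 < 7. Listing each simplex with vertices in this order, K has dimension 2 with simplices:

  0-simplices (8): [0], [1], [2], [3], [4], [5], [6], [7]
  1-simplices (24): (24 of them)
  2-simplices (16): [0,1,3], [0,1,6], [0,2,5], [0,2,6], [0,3,7], [0,5,7], [1,2,5], [1,2,7], [1,3,5], [1,6,7], [2,4,6], [2,4,7], [3,4,6], [3,4,7], [3,5,6], [5,6,7]

Hence C_0 ≅ Z^8, C_1 ≅ Z^24, C_2 ≅ Z^16.

Boundary ∂_1: C_1 → C_0 sends each edge [p,q] (with p < q) to q − p. For instance
  ∂[3,4] = [4] − [3].
This gives a 8×24 integer matrix of rank 7; reducing to Smith normal form yields diagonal entries (1,1,1,1,1,1,1).

∂_2: C_2 → C_1 acts by ∂[p,q,r] = [q,r] − [p,r] + [p,q]. For instance
  ∂[2,4,6] = [4,6] − [2,6] + [2,4],
  ∂[3,4,6] = [4,6] − [3,6] + [3,4].
This gives a 24×16 integer matrix of rank 15; reducing to Smith normal form yields diagonal entries (1,1,1,1,1,1,1,1,1,1,1,1,1,1,1).

From H_k ≅ ker(∂_k) / im(∂_{k+1}) we obtain:

  H_0: rank C_0 − rank ∂_1 = 8 − 7 = 1, and the invariant factors of ∂_1 are all 1, so H_0 ≅ Z.
  H_1: rank ker ∂_1 − rank ∂_2 = (24 − 7) − 15 = 2, and the invariant factors of ∂_2 are all 1, so H_1 ≅ Z^2.
  H_2: rank ker ∂_2 − rank ∂_3 = (16 − 15) − 0 = 1, and there is no ∂_3, so H_2 ≅ Z.

(K is a triangulation of the torus T^2.)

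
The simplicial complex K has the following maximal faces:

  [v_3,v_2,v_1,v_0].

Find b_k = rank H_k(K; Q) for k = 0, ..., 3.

b_0 = 1, b_1 = 0, b_2 = 0, b_3 = 0.

Fix the vertex order v_0 < v_1 < v_2 < v_3 and write every simplex with vertices in increasing order. Then dim K = 3 and the simplices of K are:

  0-simplices (4): [v_0], [v_1], [v_2], [v_3]
  1-simplices (6): [v_0,v_1], [v_0,v_2], [v_0,v_3], [v_1,v_2], [v_1,v_3], [v_2,v_3]
  2-simplices (4): [v_0,v_1,v_2], [v_0,v_1,v_3], [v_0,v_2,v_3], [v_1,v_2,v_3]
  3-simplices (1): [v_0,v_1,v_2,v_3]

giving chain groups C_0 ≅ Z^4, C_1 ≅ Z^6, C_2 ≅ Z^4, C_3 ≅ Z^1.

The boundary map ∂_1: C_1 → C_0 is given by ∂[p,q] = [q] − [p]. For instance
  ∂[v_0,v_2] = [v_2] − [v_0].
As a 4×6 matrix over Z this has rank 3, with invariant factors (1,1,1).

Boundary ∂_2: C_2 → C_1 maps a triangle to the signed sum of its edges. For instance
  ∂[v_0,v_1,v_3] = [v_1,v_3] − [v_0,v_3] + [v_0,v_1],
  ∂[v_0,v_1,v_2] = [v_1,v_2] − [v_0,v_2] + [v_0,v_1].
The 6×4 boundary matrix has rank 3 and Smith normal form diag(1,1,1).

Boundary ∂_3: C_3 → C_2 sends each 3-simplex σ to the alternating sum Σ_i (−1)^i (σ with its i-th vertex removed). For instance
  ∂[v_0,v_1,v_2,v_3] = [v_1,v_2,v_3] − [v_0,v_2,v_3] + [v_0,v_1,v_3] − [v_0,v_1,v_2].
The resulting 4×1 matrix has rank 1, and its Smith normal form has invariant factors (1).

Computing H_k = (kernel of ∂_k) / (image of ∂_{k+1}):

  H_0: rank C_0 − rank ∂_1 = 4 − 3 = 1, and the invariant factors of ∂_1 are all 1, so H_0 = Z.
  H_1: rank ker ∂_1 − rank ∂_2 = (6 − 3) − 3 = 0, and the invariant factors of ∂_2 are all 1, so H_1 = 0.
  H_2: rank ker ∂_2 − rank ∂_3 = (4 − 3) − 1 = 0, and the invariant factors of ∂_3 are all 1, so H_2 = 0.
  H_3: rank ker ∂_3 − rank ∂_4 = (1 − 1) − 0 = 0, and there is no ∂_4, so H_3 = 0.

Hence the Betti numbers are b_0 = 1, b_1 = 0, b_2 = 0, b_3 = 0.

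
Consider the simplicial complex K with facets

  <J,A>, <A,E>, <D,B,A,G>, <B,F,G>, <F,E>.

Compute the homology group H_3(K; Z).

We work with the vertex ordering A < B < D < E < F < G < J. The simplices of K, each written with vertices in increasing order, are:

  0-simplices (7): A, B, D, E, F, G, J
  1-simplices (11): AB, AD, AE, AG, AJ, BD, BF, BG, DG, EF, FG
  2-simplices (5): ABD, ABG, ADG, BDG, BFG
  3-simplices (1): ABDG

giving chain groups C_0 ≅ Z^7, C_1 ≅ Z^11, C_2 ≅ Z^5, C_3 ≅ Z^1.

Boundary ∂_1: C_1 → C_0 maps an edge to its endpoints' difference, ∂[p,q] = q − p. For instance
  ∂AG = G − A.
The resulting 7×11 matrix has rank 6, and its Smith normal form has invariant factors (1,1,1,1,1,1).

∂_2: C_2 → C_1 acts by ∂[p,q,r] = [q,r] − [p,r] + [p,q]. For instance
  ∂BFG = FG − BG + BF,
  ∂BDG = DG − BG + BD.
This gives a 11×5 integer matrix of rank 4; reducing to Smith normal form yields diagonal entries (1,1,1,1).

Boundary ∂_3: C_3 → C_2 sends each 3-simplex σ to the alternating sum Σ_i (−1)^i (σ with its i-th vertex removed). For instance
  ∂ABDG = BDG − ADG + ABG − ABD.
The 5×1 boundary matrix has rank 1 and Smith normal form diag(1).

Reading off H_k = ker ∂_k / im ∂_{k+1}:

  H_3: rank ker ∂_3 − rank ∂_4 = (1 − 1) − 0 = 0, and there is no ∂_4, so H_3 ≅ 0.

H_3 ≅ 0.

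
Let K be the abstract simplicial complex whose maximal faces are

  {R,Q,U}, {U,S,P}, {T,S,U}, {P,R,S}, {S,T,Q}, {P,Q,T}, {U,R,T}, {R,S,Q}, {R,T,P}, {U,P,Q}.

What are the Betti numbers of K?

Fix the vertex order P < Q < R < S < T < U and write every simplex with vertices in increasing order. Then dim K = 2 and the simplices of K are:

  0-simplices (6): P, Q, R, S, T, U
  1-simplices (15): PQ, PR, PS, PT, PU, QR, QS, QT, QU, RS, RT, RU, ST, SU, TU
  2-simplices (10): PQT, PQU, PRS, PRT, PSU, QRS, QRU, QST, RTU, STU

Hence C_0 ≅ Z^6, C_1 ≅ Z^15, C_2 ≅ Z^10.

Boundary ∂_1: C_1 → C_0 is given by ∂[p,q] = [q] − [p]. For instance
  ∂PQ = Q − P.
As a 6×15 matrix over Z this has rank 5, with invariant factors (1,1,1,1,1).

Boundary ∂_2: C_2 → C_1 acts by ∂[p,q,r] = [q,r] − [p,r] + [p,q]. For instance
  ∂PRT = RT − PT + PR,
  ∂PQT = QT − PT + PQ.
The 15×10 boundary matrix has rank 10 and Smith normal form diag(1,1,1,1,1,1,1,1,1,2).

Now H_k = ker ∂_k / im ∂_{k+1}, so:

  H_0: rank C_0 − rank ∂_1 = 6 − 5 = 1, and the invariant factors of ∂_1 are all 1, so H_0 ≅ Z.
  H_1: rank ker ∂_1 − rank ∂_2 = (15 − 5) − 10 = 0, and ∂_2 has invariant factor 2 > 1, so H_1 ≅ Z/2.
  H_2: rank ker ∂_2 − rank ∂_3 = (10 − 10) − 0 = 0, and there is no ∂_3, so H_2 ≅ 0.

As a check, the Euler characteristic is 6 − 15 + 10 = 1, which agrees with 1 − 0 + 0 = 1.

Hence the Betti numbers are b_0 = 1, b_1 = 0, b_2 = 0.

b_0 = 1, b_1 = 0, b_2 = 0.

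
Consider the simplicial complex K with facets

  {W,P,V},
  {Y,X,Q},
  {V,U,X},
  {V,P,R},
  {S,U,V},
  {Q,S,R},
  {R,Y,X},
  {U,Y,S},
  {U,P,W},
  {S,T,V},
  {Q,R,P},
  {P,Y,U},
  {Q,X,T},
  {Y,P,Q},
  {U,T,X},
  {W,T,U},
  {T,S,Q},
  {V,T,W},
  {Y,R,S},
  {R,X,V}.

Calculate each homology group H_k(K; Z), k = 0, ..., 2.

H_0 ≅ Z,  H_1 ≅ Z ⊕ Z/2Z,  H_2 = 0.

Order the vertices as P < Q < R < S < T < U < V < W < X < Y. Listing each simplex with vertices in this order, K has dimension 2 with simplices:

  0-simplices (10): P, Q, R, S, T, U, V, W, X, Y
  1-simplices (30): PQ, PR, PU, PV, PW, PY, QR, QS, QT, QX, QY, RS, RV, RX, RY, ST, SU, SV, SY, TU, TV, TW, TX, UV, UW, UX, UY, VW, VX, XY
  2-simplices (20): PQR, PQY, PRV, PUW, PUY, PVW, QRS, QST, QTX, QXY, RSY, RVX, RXY, STV, SUV, SUY, TUW, TUX, TVW, UVX

giving chain groups C_0 ≅ Z^10, C_1 ≅ Z^30, C_2 ≅ Z^20.

∂_1: C_1 → C_0 maps an edge to its endpoints' difference, ∂[p,q] = q − p. For instance
  ∂PY = Y − P.
As a 10×30 matrix over Z this has rank 9, with invariant factors (1,1,1,1,1,1,1,1,1).

∂_2: C_2 → C_1 sends each 2-simplex [p,q,r] to [q,r] − [p,r] + [p,q]. For instance
  ∂PQY = QY − PY + PQ,
  ∂PUW = UW − PW + PU.
This gives a 30×20 integer matrix of rank 20; reducing to Smith normal form yields diagonal entries (1,1,1,1,1,1,1,1,1,1,1,1,1,1,1,1,1,1,1,2).

Computing H_k = (kernel of ∂_k) / (image of ∂_{k+1}):

  H_0: rank C_0 − rank ∂_1 = 10 − 9 = 1, and the invariant factors of ∂_1 are all 1, so H_0 = Z.
  H_1: rank ker ∂_1 − rank ∂_2 = (30 − 9) − 20 = 1, and ∂_2 has invariant factor 2 > 1, so H_1 = Z ⊕ Z/2Z.
  H_2: rank ker ∂_2 − rank ∂_3 = (20 − 20) − 0 = 0, and there is no ∂_3, so H_2 = 0.

As a check, the Euler characteristic is 10 − 30 + 20 = 0, which agrees with 1 − 1 + 0 = 0.
(K is a triangulation of the Klein bottle.)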